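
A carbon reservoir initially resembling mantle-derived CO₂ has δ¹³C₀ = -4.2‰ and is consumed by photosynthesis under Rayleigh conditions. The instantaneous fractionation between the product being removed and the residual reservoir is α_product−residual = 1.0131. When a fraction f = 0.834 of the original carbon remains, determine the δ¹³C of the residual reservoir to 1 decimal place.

Rayleigh residual: δ_res = (δ₀ + 1000)·f^(α−1) − 1000
α − 1 = 0.01310
f^(α−1) = 0.834^(0.01310) = 0.997625
δ_res = (-4.2 + 1000) × 0.997625 − 1000 = 993.435 − 1000 = -6.57‰

-6.6‰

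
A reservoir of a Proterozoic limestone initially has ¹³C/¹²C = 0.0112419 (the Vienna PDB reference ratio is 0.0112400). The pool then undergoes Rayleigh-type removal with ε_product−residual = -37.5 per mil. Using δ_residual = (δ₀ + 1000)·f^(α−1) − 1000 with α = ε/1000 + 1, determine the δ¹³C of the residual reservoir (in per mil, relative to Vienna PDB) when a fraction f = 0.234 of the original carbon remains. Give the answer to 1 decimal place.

δ₀ = (0.0112419/0.0112400 − 1)×1000 = (1.000169 − 1)×1000 = 0.169 per mil
α − 1 = ε/1000 = -0.0375
f^(α−1) = 0.234^(-0.0375) = 1.055977
δ_res = (0.169 + 1000) × 1.055977 − 1000 = 1056.155 − 1000 = 56.16 per mil

56.2 per mil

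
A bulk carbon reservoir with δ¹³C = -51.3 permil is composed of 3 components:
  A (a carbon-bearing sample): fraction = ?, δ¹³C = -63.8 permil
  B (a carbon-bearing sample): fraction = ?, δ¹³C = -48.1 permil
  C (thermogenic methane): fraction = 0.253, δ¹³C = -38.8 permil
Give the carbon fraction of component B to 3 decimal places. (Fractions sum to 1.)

0.393

Let f_B and f_A be the unknown fractions; fractions sum to 1 so f_B + f_A = 0.747.
Mass balance: Σ fᵢ·δᵢ = δ_bulk ⇒ f_B·(-48.1) + f_A·(-63.8) = -51.3 − (-9.816) = -41.484
Substitute f_A = 0.747 − f_B:
f_B·(-48.1 − -63.8) = -41.484 − 0.747×(-63.8) = 6.175
f_B = 6.175 / 15.7 = 0.3933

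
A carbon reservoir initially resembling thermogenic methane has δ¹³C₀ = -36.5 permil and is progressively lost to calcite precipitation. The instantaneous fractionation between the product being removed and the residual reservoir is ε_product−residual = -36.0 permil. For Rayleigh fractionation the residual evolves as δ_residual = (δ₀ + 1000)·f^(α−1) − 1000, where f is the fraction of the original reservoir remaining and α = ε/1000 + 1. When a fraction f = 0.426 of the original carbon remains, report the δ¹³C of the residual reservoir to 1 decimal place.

Rayleigh residual: δ_res = (δ₀ + 1000)·f^(α−1) − 1000
α = ε/1000 + 1 = 0.96400, so α − 1 = -0.03600
f^(α−1) = 0.426^(-0.03600) = 1.031196
δ_res = (-36.5 + 1000) × 1.031196 − 1000 = 993.557 − 1000 = -6.44 permil

-6.4 permil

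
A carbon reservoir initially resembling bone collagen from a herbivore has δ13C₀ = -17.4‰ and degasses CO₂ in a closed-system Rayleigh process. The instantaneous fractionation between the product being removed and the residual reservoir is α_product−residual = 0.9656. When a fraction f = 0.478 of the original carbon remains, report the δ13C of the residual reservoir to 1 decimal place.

Rayleigh residual: δ_res = (δ₀ + 1000)·f^(α−1) − 1000
α − 1 = -0.03440
f^(α−1) = 0.478^(-0.03440) = 1.025717
δ_res = (-17.4 + 1000) × 1.025717 − 1000 = 1007.870 − 1000 = 7.87‰

7.9‰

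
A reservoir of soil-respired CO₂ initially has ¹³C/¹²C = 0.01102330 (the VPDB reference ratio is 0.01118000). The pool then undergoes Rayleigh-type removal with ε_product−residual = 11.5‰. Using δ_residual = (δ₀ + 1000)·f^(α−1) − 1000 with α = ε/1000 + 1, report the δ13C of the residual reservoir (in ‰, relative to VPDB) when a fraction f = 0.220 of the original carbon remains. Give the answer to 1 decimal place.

-31.0‰

δ₀ = (0.01102330/0.01118000 − 1)×1000 = (0.985984 − 1)×1000 = -14.016‰
α − 1 = ε/1000 = 0.0115
f^(α−1) = 0.220^(0.0115) = 0.982738
δ_res = (-14.016 + 1000) × 0.982738 − 1000 = 968.964 − 1000 = -31.04‰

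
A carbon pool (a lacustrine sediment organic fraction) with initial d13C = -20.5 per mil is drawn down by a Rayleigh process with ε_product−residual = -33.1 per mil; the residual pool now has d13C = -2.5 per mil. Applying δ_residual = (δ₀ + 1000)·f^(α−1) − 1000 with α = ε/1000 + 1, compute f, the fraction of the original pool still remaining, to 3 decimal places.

0.577

α − 1 = ε/1000 = -0.0331
(δ_res + 1000)/(δ₀ + 1000) = (-2.5 + 1000)/(-20.5 + 1000) = 997.5/979.5 = 1.018377
f = 1.018377^(1/-0.0331) = exp(ln(1.018377)/-0.0331) = exp(0.01821/-0.0331)
f = exp(-0.5501) = 0.5769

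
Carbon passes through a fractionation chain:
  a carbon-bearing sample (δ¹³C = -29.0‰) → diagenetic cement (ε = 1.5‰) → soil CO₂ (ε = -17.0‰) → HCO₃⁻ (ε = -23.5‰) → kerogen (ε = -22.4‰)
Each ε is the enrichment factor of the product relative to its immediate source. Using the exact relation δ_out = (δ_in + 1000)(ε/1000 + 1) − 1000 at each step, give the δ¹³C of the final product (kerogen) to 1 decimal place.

-87.4‰

step 1: δ = (-29.00 + 1000)·(1.5/1000 + 1) − 1000 = -27.54‰
step 2: δ = (-27.54 + 1000)·(-17.0/1000 + 1) − 1000 = -44.08‰
step 3: δ = (-44.08 + 1000)·(-23.5/1000 + 1) − 1000 = -66.54‰
step 4: δ = (-66.54 + 1000)·(-22.4/1000 + 1) − 1000 = -87.45‰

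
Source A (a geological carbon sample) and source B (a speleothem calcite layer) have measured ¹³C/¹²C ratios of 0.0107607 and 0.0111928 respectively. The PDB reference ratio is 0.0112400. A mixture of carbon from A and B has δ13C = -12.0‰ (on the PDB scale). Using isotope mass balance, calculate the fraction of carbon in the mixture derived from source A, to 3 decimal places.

0.203

δ_A = (0.0107607/0.0112400 − 1)×1000 = (0.957358 − 1)×1000 = -42.642‰
δ_B = (0.0111928/0.0112400 − 1)×1000 = (0.995801 − 1)×1000 = -4.199‰
f_A = (δ_mix − δ_B)/(δ_A − δ_B) = (-12.0 − (-4.199))/(-42.642 − (-4.199))
f_A = -7.801 / -38.443 = 0.2029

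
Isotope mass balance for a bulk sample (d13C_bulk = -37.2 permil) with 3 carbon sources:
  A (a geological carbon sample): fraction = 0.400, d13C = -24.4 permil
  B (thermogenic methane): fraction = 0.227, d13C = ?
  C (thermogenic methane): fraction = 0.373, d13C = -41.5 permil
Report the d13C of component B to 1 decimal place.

-52.7 permil

Isotope mass balance: δ_bulk = Σ fᵢ·δᵢ.
-37.2 = 0.400×(-24.4) + 0.227×δ_B + 0.373×(-41.5)
0.227·δ_B = -37.2 − (-25.239) = -11.961
δ_B = -11.961 / 0.227 = -52.69 permil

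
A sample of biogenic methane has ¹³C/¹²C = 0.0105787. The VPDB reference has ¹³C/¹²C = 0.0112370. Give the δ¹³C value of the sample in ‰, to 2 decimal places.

δ¹³C = (R_sample / R_standard − 1) × 1000
R_sample / R_standard = 0.0105787 / 0.0112370 = 0.941417
δ¹³C = (0.941417 − 1) × 1000 = -58.583‰

-58.58‰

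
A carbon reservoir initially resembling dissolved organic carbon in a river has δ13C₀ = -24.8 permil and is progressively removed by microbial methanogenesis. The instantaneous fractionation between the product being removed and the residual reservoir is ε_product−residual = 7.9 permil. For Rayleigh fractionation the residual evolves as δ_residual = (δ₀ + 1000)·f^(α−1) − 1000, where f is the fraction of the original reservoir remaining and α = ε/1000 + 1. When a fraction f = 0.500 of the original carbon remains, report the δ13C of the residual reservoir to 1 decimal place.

Rayleigh residual: δ_res = (δ₀ + 1000)·f^(α−1) − 1000
α = ε/1000 + 1 = 1.00790, so α − 1 = 0.00790
f^(α−1) = 0.500^(0.00790) = 0.994539
δ_res = (-24.8 + 1000) × 0.994539 − 1000 = 969.875 − 1000 = -30.13 permil

-30.1 permil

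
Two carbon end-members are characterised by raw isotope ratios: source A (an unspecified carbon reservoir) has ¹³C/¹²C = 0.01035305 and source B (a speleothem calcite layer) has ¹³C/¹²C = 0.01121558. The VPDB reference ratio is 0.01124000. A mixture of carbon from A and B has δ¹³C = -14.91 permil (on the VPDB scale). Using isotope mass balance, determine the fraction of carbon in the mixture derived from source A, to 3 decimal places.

0.166

δ_A = (0.01035305/0.01124000 − 1)×1000 = (0.921090 − 1)×1000 = -78.910 permil
δ_B = (0.01121558/0.01124000 − 1)×1000 = (0.997827 − 1)×1000 = -2.173 permil
f_A = (δ_mix − δ_B)/(δ_A − δ_B) = (-14.91 − (-2.173))/(-78.910 − (-2.173))
f_A = -12.737 / -76.738 = 0.1660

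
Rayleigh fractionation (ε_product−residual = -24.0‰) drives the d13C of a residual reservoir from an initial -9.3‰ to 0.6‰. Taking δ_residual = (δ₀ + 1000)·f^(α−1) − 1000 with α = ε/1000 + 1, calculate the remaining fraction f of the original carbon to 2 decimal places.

0.66

α − 1 = ε/1000 = -0.0240
(δ_res + 1000)/(δ₀ + 1000) = (0.6 + 1000)/(-9.3 + 1000) = 1000.6/990.7 = 1.009993
f = 1.009993^(1/-0.0240) = exp(ln(1.009993)/-0.0240) = exp(0.00994/-0.0240)
f = exp(-0.4143) = 0.6608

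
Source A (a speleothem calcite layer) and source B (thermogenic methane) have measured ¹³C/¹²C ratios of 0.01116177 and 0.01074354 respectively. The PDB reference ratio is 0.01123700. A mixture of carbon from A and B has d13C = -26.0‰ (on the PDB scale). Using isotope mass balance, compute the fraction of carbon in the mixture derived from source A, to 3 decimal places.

δ_A = (0.01116177/0.01123700 − 1)×1000 = (0.993305 − 1)×1000 = -6.695‰
δ_B = (0.01074354/0.01123700 − 1)×1000 = (0.956086 − 1)×1000 = -43.914‰
f_A = (δ_mix − δ_B)/(δ_A − δ_B) = (-26.0 − (-43.914))/(-6.695 − (-43.914))
f_A = 17.914 / 37.219 = 0.4813

0.481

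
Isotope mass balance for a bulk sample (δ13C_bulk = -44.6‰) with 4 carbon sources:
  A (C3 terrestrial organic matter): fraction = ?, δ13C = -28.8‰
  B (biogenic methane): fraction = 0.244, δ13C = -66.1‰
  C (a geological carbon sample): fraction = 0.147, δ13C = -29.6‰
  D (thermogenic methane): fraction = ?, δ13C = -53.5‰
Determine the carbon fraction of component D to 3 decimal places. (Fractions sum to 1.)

0.266

Let f_D and f_A be the unknown fractions; fractions sum to 1 so f_D + f_A = 0.609.
Mass balance: Σ fᵢ·δᵢ = δ_bulk ⇒ f_D·(-53.5) + f_A·(-28.8) = -44.6 − (-20.480) = -24.120
Substitute f_A = 0.609 − f_D:
f_D·(-53.5 − -28.8) = -24.120 − 0.609×(-28.8) = -6.581
f_D = -6.581 / -24.7 = 0.2664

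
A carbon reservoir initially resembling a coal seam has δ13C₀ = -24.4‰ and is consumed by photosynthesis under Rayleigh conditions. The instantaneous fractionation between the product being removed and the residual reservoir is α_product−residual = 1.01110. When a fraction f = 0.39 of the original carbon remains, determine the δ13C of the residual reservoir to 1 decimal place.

Rayleigh residual: δ_res = (δ₀ + 1000)·f^(α−1) − 1000
α − 1 = 0.01110
f^(α−1) = 0.39^(0.01110) = 0.989603
δ_res = (-24.4 + 1000) × 0.989603 − 1000 = 965.456 − 1000 = -34.54‰

-34.5‰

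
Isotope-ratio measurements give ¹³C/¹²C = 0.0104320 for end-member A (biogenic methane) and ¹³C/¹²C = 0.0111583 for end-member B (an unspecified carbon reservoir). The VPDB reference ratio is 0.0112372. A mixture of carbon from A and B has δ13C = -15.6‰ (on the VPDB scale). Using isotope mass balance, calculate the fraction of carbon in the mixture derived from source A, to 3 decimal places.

δ_A = (0.0104320/0.0112372 − 1)×1000 = (0.928345 − 1)×1000 = -71.655‰
δ_B = (0.0111583/0.0112372 − 1)×1000 = (0.992979 − 1)×1000 = -7.021‰
f_A = (δ_mix − δ_B)/(δ_A − δ_B) = (-15.6 − (-7.021))/(-71.655 − (-7.021))
f_A = -8.579 / -64.634 = 0.1327

0.133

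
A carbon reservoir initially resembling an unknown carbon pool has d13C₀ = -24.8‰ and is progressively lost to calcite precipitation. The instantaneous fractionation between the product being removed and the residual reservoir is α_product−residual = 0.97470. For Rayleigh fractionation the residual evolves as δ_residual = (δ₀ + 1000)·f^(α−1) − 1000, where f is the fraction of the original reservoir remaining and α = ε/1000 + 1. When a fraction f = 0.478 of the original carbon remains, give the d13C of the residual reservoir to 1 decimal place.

-6.4‰

Rayleigh residual: δ_res = (δ₀ + 1000)·f^(α−1) − 1000
α − 1 = -0.02530
f^(α−1) = 0.478^(-0.02530) = 1.018851
δ_res = (-24.8 + 1000) × 1.018851 − 1000 = 993.583 − 1000 = -6.42‰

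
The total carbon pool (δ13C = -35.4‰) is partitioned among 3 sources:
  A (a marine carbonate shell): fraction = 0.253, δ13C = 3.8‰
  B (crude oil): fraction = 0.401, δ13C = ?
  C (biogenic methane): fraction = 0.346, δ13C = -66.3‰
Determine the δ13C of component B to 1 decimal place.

Isotope mass balance: δ_bulk = Σ fᵢ·δᵢ.
-35.4 = 0.253×(3.8) + 0.401×δ_B + 0.346×(-66.3)
0.401·δ_B = -35.4 − (-21.978) = -13.422
δ_B = -13.422 / 0.401 = -33.47‰

-33.5‰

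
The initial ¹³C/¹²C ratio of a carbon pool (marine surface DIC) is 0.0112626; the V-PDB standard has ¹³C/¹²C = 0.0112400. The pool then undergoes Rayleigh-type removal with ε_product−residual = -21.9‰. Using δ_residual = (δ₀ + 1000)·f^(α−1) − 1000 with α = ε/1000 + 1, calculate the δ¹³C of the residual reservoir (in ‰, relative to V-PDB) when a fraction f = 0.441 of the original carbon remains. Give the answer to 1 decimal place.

δ₀ = (0.0112626/0.0112400 − 1)×1000 = (1.002011 − 1)×1000 = 2.011‰
α − 1 = ε/1000 = -0.0219
f^(α−1) = 0.441^(-0.0219) = 1.018091
δ_res = (2.011 + 1000) × 1.018091 − 1000 = 1020.139 − 1000 = 20.14‰

20.1‰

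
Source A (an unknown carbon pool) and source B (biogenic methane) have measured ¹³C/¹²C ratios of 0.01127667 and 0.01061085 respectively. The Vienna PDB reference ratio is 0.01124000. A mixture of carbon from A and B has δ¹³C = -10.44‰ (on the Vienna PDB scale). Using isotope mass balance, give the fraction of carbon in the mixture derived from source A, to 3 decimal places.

0.769

δ_A = (0.01127667/0.01124000 − 1)×1000 = (1.003262 − 1)×1000 = 3.262‰
δ_B = (0.01061085/0.01124000 − 1)×1000 = (0.944026 − 1)×1000 = -55.974‰
f_A = (δ_mix − δ_B)/(δ_A − δ_B) = (-10.44 − (-55.974))/(3.262 − (-55.974))
f_A = 45.534 / 59.237 = 0.7687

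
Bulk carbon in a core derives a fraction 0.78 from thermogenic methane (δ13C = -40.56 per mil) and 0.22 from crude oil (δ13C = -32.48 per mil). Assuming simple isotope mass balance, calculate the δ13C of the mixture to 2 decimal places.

δ_mix = f_A·δ_A + f_B·δ_B
δ_mix = 0.78 × (-40.56) + 0.22 × (-32.48)
δ_mix = -31.637 + -7.146 = -38.782 per mil

-38.78 per mil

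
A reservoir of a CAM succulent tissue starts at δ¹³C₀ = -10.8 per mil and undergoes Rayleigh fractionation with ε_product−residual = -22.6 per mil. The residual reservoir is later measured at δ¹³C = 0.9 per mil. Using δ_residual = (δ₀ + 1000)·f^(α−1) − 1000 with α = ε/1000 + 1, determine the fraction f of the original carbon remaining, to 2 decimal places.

α − 1 = ε/1000 = -0.0226
(δ_res + 1000)/(δ₀ + 1000) = (0.9 + 1000)/(-10.8 + 1000) = 1000.9/989.2 = 1.011828
f = 1.011828^(1/-0.0226) = exp(ln(1.011828)/-0.0226) = exp(0.01176/-0.0226)
f = exp(-0.5203) = 0.5944

0.59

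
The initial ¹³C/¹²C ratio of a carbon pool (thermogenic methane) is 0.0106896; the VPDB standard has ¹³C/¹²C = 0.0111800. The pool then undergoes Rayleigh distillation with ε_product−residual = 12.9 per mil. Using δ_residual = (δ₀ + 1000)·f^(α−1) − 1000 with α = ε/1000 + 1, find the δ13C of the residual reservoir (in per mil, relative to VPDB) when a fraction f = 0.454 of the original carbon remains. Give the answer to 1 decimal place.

δ₀ = (0.0106896/0.0111800 − 1)×1000 = (0.956136 − 1)×1000 = -43.864 per mil
α − 1 = ε/1000 = 0.0129
f^(α−1) = 0.454^(0.0129) = 0.989865
δ_res = (-43.864 + 1000) × 0.989865 − 1000 = 946.446 − 1000 = -53.55 per mil

-53.6 per mil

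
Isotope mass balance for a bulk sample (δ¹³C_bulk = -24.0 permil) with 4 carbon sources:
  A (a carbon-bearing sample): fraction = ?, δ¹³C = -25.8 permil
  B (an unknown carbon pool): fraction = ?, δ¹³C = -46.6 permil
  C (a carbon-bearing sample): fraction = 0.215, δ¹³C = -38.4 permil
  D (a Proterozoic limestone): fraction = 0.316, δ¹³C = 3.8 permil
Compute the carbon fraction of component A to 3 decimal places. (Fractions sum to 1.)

Let f_A and f_B be the unknown fractions; fractions sum to 1 so f_A + f_B = 0.469.
Mass balance: Σ fᵢ·δᵢ = δ_bulk ⇒ f_A·(-25.8) + f_B·(-46.6) = -24.0 − (-7.055) = -16.945
Substitute f_B = 0.469 − f_A:
f_A·(-25.8 − -46.6) = -16.945 − 0.469×(-46.6) = 4.911
f_A = 4.911 / 20.8 = 0.2361

0.236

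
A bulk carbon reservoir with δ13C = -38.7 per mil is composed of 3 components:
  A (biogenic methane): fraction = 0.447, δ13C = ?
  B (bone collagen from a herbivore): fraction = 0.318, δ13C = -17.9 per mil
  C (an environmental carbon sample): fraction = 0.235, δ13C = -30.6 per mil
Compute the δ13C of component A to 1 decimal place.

-57.8 per mil

Isotope mass balance: δ_bulk = Σ fᵢ·δᵢ.
-38.7 = 0.447×δ_A + 0.318×(-17.9) + 0.235×(-30.6)
0.447·δ_A = -38.7 − (-12.883) = -25.817
δ_A = -25.817 / 0.447 = -57.76 per mil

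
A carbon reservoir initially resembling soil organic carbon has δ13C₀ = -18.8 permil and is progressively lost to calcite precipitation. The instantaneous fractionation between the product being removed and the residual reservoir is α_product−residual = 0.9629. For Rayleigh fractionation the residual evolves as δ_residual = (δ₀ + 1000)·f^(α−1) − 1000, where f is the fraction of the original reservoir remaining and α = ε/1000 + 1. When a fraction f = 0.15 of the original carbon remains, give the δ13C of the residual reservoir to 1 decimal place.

52.7 permil

Rayleigh residual: δ_res = (δ₀ + 1000)·f^(α−1) − 1000
α − 1 = -0.03710
f^(α−1) = 0.15^(-0.03710) = 1.072919
δ_res = (-18.8 + 1000) × 1.072919 − 1000 = 1052.748 − 1000 = 52.75 permil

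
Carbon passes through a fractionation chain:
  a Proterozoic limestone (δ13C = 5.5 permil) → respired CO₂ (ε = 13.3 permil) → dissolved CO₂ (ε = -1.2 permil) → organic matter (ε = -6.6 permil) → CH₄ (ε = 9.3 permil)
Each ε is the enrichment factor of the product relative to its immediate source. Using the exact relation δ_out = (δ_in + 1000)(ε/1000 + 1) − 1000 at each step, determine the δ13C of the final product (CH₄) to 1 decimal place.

step 1: δ = (5.50 + 1000)·(13.3/1000 + 1) − 1000 = 18.87 permil
step 2: δ = (18.87 + 1000)·(-1.2/1000 + 1) − 1000 = 17.65 permil
step 3: δ = (17.65 + 1000)·(-6.6/1000 + 1) − 1000 = 10.93 permil
step 4: δ = (10.93 + 1000)·(9.3/1000 + 1) − 1000 = 20.34 permil

20.3 permil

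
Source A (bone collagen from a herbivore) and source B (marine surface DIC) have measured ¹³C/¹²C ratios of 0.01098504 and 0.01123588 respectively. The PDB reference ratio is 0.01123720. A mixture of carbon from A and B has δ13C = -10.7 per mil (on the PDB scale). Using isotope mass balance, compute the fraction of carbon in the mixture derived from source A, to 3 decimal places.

0.474

δ_A = (0.01098504/0.01123720 − 1)×1000 = (0.977560 − 1)×1000 = -22.440 per mil
δ_B = (0.01123588/0.01123720 − 1)×1000 = (0.999883 − 1)×1000 = -0.117 per mil
f_A = (δ_mix − δ_B)/(δ_A − δ_B) = (-10.7 − (-0.117))/(-22.440 − (-0.117))
f_A = -10.583 / -22.322 = 0.4741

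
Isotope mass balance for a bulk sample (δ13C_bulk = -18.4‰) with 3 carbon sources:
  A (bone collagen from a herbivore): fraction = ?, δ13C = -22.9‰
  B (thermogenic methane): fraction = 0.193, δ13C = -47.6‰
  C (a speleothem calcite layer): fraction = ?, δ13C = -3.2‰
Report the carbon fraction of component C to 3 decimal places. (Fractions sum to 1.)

0.470

Let f_C and f_A be the unknown fractions; fractions sum to 1 so f_C + f_A = 0.807.
Mass balance: Σ fᵢ·δᵢ = δ_bulk ⇒ f_C·(-3.2) + f_A·(-22.9) = -18.4 − (-9.187) = -9.213
Substitute f_A = 0.807 − f_C:
f_C·(-3.2 − -22.9) = -9.213 − 0.807×(-22.9) = 9.267
f_C = 9.267 / 19.7 = 0.4704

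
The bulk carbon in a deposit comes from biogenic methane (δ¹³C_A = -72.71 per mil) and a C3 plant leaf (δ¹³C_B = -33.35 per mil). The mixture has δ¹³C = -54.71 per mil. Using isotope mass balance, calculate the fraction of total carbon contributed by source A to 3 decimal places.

δ_mix = f_A·δ_A + (1 − f_A)·δ_B  ⇒  f_A = (δ_mix − δ_B)/(δ_A − δ_B)
f_A = (-54.71 − (-33.35)) / (-72.71 − (-33.35))
f_A = -21.36 / -39.36 = 0.5427

0.543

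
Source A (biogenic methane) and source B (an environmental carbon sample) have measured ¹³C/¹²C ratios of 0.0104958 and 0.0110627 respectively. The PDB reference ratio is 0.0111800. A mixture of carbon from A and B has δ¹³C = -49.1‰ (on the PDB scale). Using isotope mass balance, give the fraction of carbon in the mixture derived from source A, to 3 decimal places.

δ_A = (0.0104958/0.0111800 − 1)×1000 = (0.938801 − 1)×1000 = -61.199‰
δ_B = (0.0110627/0.0111800 − 1)×1000 = (0.989508 − 1)×1000 = -10.492‰
f_A = (δ_mix − δ_B)/(δ_A − δ_B) = (-49.1 − (-10.492))/(-61.199 − (-10.492))
f_A = -38.608 / -50.707 = 0.7614

0.761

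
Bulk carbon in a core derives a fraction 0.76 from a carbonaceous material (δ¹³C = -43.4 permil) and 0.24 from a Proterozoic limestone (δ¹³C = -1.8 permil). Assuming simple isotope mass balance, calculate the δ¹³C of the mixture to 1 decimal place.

δ_mix = f_A·δ_A + f_B·δ_B
δ_mix = 0.76 × (-43.4) + 0.24 × (-1.8)
δ_mix = -32.98 + -0.43 = -33.42 permil

-33.4 permil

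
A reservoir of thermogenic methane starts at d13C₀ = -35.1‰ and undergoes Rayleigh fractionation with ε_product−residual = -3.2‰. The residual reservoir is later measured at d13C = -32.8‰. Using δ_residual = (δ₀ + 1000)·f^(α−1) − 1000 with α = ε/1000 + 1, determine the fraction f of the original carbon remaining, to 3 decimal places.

α − 1 = ε/1000 = -0.0032
(δ_res + 1000)/(δ₀ + 1000) = (-32.8 + 1000)/(-35.1 + 1000) = 967.2/964.9 = 1.002384
f = 1.002384^(1/-0.0032) = exp(ln(1.002384)/-0.0032) = exp(0.00238/-0.0032)
f = exp(-0.7440) = 0.4752

0.475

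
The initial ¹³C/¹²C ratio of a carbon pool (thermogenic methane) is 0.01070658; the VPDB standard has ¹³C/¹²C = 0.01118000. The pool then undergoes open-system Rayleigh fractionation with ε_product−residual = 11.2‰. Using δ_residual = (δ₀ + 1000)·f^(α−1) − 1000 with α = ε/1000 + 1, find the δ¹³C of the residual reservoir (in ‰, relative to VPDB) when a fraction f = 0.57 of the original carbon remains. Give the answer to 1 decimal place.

δ₀ = (0.01070658/0.01118000 − 1)×1000 = (0.957655 − 1)×1000 = -42.345‰
α − 1 = ε/1000 = 0.0112
f^(α−1) = 0.57^(0.0112) = 0.993724
δ_res = (-42.345 + 1000) × 0.993724 − 1000 = 951.645 − 1000 = -48.36‰

-48.4‰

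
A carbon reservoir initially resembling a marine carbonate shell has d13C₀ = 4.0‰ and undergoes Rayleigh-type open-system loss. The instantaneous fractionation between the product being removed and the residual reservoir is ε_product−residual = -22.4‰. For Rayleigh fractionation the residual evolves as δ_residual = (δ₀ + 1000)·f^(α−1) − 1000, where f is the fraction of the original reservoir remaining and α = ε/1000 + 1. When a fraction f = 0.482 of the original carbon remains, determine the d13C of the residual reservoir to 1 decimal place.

Rayleigh residual: δ_res = (δ₀ + 1000)·f^(α−1) − 1000
α = ε/1000 + 1 = 0.97760, so α − 1 = -0.02240
f^(α−1) = 0.482^(-0.02240) = 1.016482
δ_res = (4.0 + 1000) × 1.016482 − 1000 = 1020.548 − 1000 = 20.55‰

20.5‰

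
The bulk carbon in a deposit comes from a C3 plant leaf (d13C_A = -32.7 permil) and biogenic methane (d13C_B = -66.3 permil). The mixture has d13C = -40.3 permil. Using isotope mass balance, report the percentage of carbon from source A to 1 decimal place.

δ_mix = f_A·δ_A + (1 − f_A)·δ_B  ⇒  f_A = (δ_mix − δ_B)/(δ_A − δ_B)
f_A = (-40.3 − (-66.3)) / (-32.7 − (-66.3))
f_A = 26.0 / 33.6 = 0.7738

77.4%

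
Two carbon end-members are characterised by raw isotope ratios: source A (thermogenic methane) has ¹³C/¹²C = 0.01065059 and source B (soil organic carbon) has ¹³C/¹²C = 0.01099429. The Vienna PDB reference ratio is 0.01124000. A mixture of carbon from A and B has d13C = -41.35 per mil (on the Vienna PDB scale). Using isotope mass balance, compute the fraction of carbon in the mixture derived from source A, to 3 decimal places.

0.637

δ_A = (0.01065059/0.01124000 − 1)×1000 = (0.947561 − 1)×1000 = -52.439 per mil
δ_B = (0.01099429/0.01124000 − 1)×1000 = (0.978140 − 1)×1000 = -21.860 per mil
f_A = (δ_mix − δ_B)/(δ_A − δ_B) = (-41.35 − (-21.860))/(-52.439 − (-21.860))
f_A = -19.490 / -30.578 = 0.6374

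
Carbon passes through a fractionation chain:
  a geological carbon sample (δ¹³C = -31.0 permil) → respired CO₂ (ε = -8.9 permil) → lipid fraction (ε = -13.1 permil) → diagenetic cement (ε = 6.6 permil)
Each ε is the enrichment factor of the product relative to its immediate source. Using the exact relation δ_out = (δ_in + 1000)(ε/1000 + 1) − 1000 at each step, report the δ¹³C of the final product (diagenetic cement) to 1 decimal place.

step 1: δ = (-31.00 + 1000)·(-8.9/1000 + 1) − 1000 = -39.62 permil
step 2: δ = (-39.62 + 1000)·(-13.1/1000 + 1) − 1000 = -52.21 permil
step 3: δ = (-52.21 + 1000)·(6.6/1000 + 1) − 1000 = -45.95 permil

-45.9 permil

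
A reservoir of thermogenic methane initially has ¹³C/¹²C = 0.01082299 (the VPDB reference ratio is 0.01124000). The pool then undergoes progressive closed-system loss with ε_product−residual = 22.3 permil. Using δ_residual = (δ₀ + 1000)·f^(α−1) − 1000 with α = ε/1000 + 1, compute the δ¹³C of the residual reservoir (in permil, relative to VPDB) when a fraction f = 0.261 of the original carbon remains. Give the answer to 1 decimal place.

δ₀ = (0.01082299/0.01124000 − 1)×1000 = (0.962899 − 1)×1000 = -37.101 permil
α − 1 = ε/1000 = 0.0223
f^(α−1) = 0.261^(0.0223) = 0.970490
δ_res = (-37.101 + 1000) × 0.970490 − 1000 = 934.484 − 1000 = -65.52 permil

-65.5 permil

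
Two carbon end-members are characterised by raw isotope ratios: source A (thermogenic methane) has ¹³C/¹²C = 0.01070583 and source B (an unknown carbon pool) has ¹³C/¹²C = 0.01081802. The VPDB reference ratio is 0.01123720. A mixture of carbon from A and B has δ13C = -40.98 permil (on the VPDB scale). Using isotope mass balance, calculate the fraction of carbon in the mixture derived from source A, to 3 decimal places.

0.368

δ_A = (0.01070583/0.01123720 − 1)×1000 = (0.952713 − 1)×1000 = -47.287 permil
δ_B = (0.01081802/0.01123720 − 1)×1000 = (0.962697 − 1)×1000 = -37.303 permil
f_A = (δ_mix − δ_B)/(δ_A − δ_B) = (-40.98 − (-37.303))/(-47.287 − (-37.303))
f_A = -3.677 / -9.984 = 0.3683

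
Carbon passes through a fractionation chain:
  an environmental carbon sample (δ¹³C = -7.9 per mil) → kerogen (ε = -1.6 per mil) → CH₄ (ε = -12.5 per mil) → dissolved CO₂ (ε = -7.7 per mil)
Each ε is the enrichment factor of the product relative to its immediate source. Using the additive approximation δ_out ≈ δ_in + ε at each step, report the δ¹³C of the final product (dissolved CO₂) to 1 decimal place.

-29.7 per mil

step 1: δ ≈ -7.9 + (-1.6) = -9.5 per mil
step 2: δ ≈ -9.5 + (-12.5) = -22.0 per mil
step 3: δ ≈ -22.0 + (-7.7) = -29.7 per mil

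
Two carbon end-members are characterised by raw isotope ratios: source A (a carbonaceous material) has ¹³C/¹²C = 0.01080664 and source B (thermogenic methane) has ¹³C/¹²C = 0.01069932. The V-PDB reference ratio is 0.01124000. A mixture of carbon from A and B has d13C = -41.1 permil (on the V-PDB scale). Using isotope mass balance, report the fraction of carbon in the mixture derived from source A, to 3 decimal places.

δ_A = (0.01080664/0.01124000 − 1)×1000 = (0.961445 − 1)×1000 = -38.555 permil
δ_B = (0.01069932/0.01124000 − 1)×1000 = (0.951897 − 1)×1000 = -48.103 permil
f_A = (δ_mix − δ_B)/(δ_A − δ_B) = (-41.1 − (-48.103))/(-38.555 − (-48.103))
f_A = 7.003 / 9.548 = 0.7335

0.733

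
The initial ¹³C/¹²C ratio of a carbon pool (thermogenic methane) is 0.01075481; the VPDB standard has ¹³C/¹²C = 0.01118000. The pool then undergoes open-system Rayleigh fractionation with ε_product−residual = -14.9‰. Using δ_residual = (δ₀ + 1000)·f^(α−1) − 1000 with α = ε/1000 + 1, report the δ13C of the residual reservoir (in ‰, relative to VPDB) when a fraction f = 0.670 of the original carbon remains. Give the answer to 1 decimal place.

-32.3‰

δ₀ = (0.01075481/0.01118000 − 1)×1000 = (0.961969 − 1)×1000 = -38.031‰
α − 1 = ε/1000 = -0.0149
f^(α−1) = 0.670^(-0.0149) = 1.005985
δ_res = (-38.031 + 1000) × 1.005985 − 1000 = 967.726 − 1000 = -32.27‰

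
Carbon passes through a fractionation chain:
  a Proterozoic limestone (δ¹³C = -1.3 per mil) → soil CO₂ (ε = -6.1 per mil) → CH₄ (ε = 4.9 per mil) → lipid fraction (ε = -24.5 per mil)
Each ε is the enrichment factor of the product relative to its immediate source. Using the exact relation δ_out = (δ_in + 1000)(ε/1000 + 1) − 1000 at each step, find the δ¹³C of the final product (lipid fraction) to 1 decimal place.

step 1: δ = (-1.30 + 1000)·(-6.1/1000 + 1) − 1000 = -7.39 per mil
step 2: δ = (-7.39 + 1000)·(4.9/1000 + 1) − 1000 = -2.53 per mil
step 3: δ = (-2.53 + 1000)·(-24.5/1000 + 1) − 1000 = -26.97 per mil

-27.0 per mil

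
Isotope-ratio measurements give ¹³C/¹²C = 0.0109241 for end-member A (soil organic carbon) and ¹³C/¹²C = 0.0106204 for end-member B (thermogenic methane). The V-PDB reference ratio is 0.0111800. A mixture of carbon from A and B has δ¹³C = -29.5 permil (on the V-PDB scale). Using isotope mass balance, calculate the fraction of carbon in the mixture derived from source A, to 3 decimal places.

0.757

δ_A = (0.0109241/0.0111800 − 1)×1000 = (0.977111 − 1)×1000 = -22.889 permil
δ_B = (0.0106204/0.0111800 − 1)×1000 = (0.949946 − 1)×1000 = -50.054 permil
f_A = (δ_mix − δ_B)/(δ_A − δ_B) = (-29.5 − (-50.054))/(-22.889 − (-50.054))
f_A = 20.554 / 27.165 = 0.7566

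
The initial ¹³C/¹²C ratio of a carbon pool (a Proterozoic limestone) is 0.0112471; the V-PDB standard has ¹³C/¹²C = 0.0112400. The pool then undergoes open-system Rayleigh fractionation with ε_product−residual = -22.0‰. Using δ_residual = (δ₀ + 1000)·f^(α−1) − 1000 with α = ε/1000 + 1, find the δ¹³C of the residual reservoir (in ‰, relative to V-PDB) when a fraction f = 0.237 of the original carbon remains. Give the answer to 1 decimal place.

32.8‰

δ₀ = (0.0112471/0.0112400 − 1)×1000 = (1.000632 − 1)×1000 = 0.632‰
α − 1 = ε/1000 = -0.0220
f^(α−1) = 0.237^(-0.0220) = 1.032180
δ_res = (0.632 + 1000) × 1.032180 − 1000 = 1032.832 − 1000 = 32.83‰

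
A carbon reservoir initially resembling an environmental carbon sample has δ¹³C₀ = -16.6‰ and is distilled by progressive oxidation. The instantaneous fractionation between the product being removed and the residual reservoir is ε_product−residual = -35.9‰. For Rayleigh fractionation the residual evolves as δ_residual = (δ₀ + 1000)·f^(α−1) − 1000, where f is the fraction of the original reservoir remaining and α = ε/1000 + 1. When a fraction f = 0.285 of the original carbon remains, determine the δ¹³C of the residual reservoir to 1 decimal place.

28.7‰

Rayleigh residual: δ_res = (δ₀ + 1000)·f^(α−1) − 1000
α = ε/1000 + 1 = 0.96410, so α − 1 = -0.03590
f^(α−1) = 0.285^(-0.03590) = 1.046095
δ_res = (-16.6 + 1000) × 1.046095 − 1000 = 1028.730 − 1000 = 28.73‰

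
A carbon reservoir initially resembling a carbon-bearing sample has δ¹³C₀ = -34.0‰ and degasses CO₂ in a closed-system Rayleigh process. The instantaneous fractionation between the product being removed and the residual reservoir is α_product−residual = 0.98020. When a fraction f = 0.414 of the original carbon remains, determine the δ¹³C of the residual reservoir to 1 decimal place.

-17.0‰

Rayleigh residual: δ_res = (δ₀ + 1000)·f^(α−1) − 1000
α − 1 = -0.01980
f^(α−1) = 0.414^(-0.01980) = 1.017615
δ_res = (-34.0 + 1000) × 1.017615 − 1000 = 983.016 − 1000 = -16.98‰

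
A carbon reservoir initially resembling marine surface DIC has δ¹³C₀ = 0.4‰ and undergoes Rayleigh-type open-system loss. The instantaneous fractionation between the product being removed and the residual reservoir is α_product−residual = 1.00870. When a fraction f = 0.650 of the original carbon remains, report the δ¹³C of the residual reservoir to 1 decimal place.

Rayleigh residual: δ_res = (δ₀ + 1000)·f^(α−1) − 1000
α − 1 = 0.00870
f^(α−1) = 0.650^(0.00870) = 0.996259
δ_res = (0.4 + 1000) × 0.996259 − 1000 = 996.658 − 1000 = -3.34‰

-3.3‰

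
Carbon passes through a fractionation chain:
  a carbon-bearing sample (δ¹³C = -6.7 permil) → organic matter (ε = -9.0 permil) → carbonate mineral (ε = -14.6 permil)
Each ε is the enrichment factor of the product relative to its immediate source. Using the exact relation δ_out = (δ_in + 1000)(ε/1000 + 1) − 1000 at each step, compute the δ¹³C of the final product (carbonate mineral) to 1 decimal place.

-30.0 permil

step 1: δ = (-6.70 + 1000)·(-9.0/1000 + 1) − 1000 = -15.64 permil
step 2: δ = (-15.64 + 1000)·(-14.6/1000 + 1) − 1000 = -30.01 permil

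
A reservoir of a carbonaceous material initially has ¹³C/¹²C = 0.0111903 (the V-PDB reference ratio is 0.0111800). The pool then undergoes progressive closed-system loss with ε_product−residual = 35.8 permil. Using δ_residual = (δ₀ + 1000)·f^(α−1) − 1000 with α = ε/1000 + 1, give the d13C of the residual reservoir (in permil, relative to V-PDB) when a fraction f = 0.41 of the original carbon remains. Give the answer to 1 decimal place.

δ₀ = (0.0111903/0.0111800 − 1)×1000 = (1.000921 − 1)×1000 = 0.921 permil
α − 1 = ε/1000 = 0.0358
f^(α−1) = 0.41^(0.0358) = 0.968585
δ_res = (0.921 + 1000) × 0.968585 − 1000 = 969.477 − 1000 = -30.52 permil

-30.5 permil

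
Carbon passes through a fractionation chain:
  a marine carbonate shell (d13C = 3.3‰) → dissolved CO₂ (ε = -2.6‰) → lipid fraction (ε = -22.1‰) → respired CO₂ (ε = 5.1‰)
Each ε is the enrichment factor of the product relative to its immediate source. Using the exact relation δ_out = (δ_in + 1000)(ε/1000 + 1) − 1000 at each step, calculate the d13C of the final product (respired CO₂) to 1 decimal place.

-16.4‰

step 1: δ = (3.30 + 1000)·(-2.6/1000 + 1) − 1000 = 0.69‰
step 2: δ = (0.69 + 1000)·(-22.1/1000 + 1) − 1000 = -21.42‰
step 3: δ = (-21.42 + 1000)·(5.1/1000 + 1) − 1000 = -16.43‰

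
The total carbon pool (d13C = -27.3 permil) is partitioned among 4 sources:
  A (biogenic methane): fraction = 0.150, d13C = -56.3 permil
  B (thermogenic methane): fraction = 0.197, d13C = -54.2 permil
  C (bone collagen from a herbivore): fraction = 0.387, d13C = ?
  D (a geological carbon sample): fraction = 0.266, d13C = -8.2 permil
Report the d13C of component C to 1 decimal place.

-15.5 permil

Isotope mass balance: δ_bulk = Σ fᵢ·δᵢ.
-27.3 = 0.150×(-56.3) + 0.197×(-54.2) + 0.387×δ_C + 0.266×(-8.2)
0.387·δ_C = -27.3 − (-21.304) = -5.996
δ_C = -5.996 / 0.387 = -15.49 permil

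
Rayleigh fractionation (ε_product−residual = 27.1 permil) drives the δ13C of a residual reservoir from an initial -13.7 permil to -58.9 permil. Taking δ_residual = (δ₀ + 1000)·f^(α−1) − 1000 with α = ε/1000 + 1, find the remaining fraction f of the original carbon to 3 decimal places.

α − 1 = ε/1000 = 0.0271
(δ_res + 1000)/(δ₀ + 1000) = (-58.9 + 1000)/(-13.7 + 1000) = 941.1/986.3 = 0.954172
f = 0.954172^(1/0.0271) = exp(ln(0.954172)/0.0271) = exp(-0.04691/0.0271)
f = exp(-1.7310) = 0.1771

0.177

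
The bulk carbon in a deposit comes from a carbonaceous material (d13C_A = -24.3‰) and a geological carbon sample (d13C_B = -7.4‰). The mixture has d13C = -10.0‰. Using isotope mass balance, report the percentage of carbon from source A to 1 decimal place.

15.4%

δ_mix = f_A·δ_A + (1 − f_A)·δ_B  ⇒  f_A = (δ_mix − δ_B)/(δ_A − δ_B)
f_A = (-10.0 − (-7.4)) / (-24.3 − (-7.4))
f_A = -2.6 / -16.9 = 0.1538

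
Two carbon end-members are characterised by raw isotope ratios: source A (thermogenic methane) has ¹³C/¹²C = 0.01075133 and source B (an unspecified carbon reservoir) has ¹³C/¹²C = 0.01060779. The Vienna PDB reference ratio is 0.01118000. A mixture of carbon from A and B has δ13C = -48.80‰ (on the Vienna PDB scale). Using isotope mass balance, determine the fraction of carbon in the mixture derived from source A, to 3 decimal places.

0.185

δ_A = (0.01075133/0.01118000 − 1)×1000 = (0.961657 − 1)×1000 = -38.343‰
δ_B = (0.01060779/0.01118000 − 1)×1000 = (0.948818 − 1)×1000 = -51.182‰
f_A = (δ_mix − δ_B)/(δ_A − δ_B) = (-48.80 − (-51.182))/(-38.343 − (-51.182))
f_A = 2.382 / 12.839 = 0.1855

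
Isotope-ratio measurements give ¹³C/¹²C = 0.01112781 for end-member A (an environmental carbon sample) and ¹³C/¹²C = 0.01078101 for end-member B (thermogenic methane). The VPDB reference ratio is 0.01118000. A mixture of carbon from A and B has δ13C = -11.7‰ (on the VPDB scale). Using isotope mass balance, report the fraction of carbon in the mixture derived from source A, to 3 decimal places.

δ_A = (0.01112781/0.01118000 − 1)×1000 = (0.995332 − 1)×1000 = -4.668‰
δ_B = (0.01078101/0.01118000 − 1)×1000 = (0.964312 − 1)×1000 = -35.688‰
f_A = (δ_mix − δ_B)/(δ_A − δ_B) = (-11.7 − (-35.688))/(-4.668 − (-35.688))
f_A = 23.988 / 31.020 = 0.7733

0.773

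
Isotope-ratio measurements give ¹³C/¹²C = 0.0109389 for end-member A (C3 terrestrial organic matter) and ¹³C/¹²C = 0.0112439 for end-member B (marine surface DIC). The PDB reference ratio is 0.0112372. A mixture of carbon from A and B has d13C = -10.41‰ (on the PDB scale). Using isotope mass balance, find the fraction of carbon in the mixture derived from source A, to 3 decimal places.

0.406

δ_A = (0.0109389/0.0112372 − 1)×1000 = (0.973454 − 1)×1000 = -26.546‰
δ_B = (0.0112439/0.0112372 − 1)×1000 = (1.000596 − 1)×1000 = 0.596‰
f_A = (δ_mix − δ_B)/(δ_A − δ_B) = (-10.41 − (0.596))/(-26.546 − (0.596))
f_A = -11.006 / -27.142 = 0.4055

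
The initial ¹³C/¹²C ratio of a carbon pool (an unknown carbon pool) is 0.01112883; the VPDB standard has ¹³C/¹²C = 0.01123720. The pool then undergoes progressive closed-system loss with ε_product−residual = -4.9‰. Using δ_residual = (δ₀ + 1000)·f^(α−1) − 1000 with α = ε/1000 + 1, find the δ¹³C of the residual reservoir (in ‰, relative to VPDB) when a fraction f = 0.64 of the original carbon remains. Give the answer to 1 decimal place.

-7.5‰

δ₀ = (0.01112883/0.01123720 − 1)×1000 = (0.990356 − 1)×1000 = -9.644‰
α − 1 = ε/1000 = -0.0049
f^(α−1) = 0.64^(-0.0049) = 1.002189
δ_res = (-9.644 + 1000) × 1.002189 − 1000 = 992.524 − 1000 = -7.48‰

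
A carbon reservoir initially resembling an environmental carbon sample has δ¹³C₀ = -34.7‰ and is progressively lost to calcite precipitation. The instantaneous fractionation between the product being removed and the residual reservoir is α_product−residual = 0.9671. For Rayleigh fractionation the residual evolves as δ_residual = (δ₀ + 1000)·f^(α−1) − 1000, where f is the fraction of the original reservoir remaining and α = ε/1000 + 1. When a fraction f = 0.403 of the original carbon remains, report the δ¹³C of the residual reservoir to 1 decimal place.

Rayleigh residual: δ_res = (δ₀ + 1000)·f^(α−1) − 1000
α − 1 = -0.03290
f^(α−1) = 0.403^(-0.03290) = 1.030352
δ_res = (-34.7 + 1000) × 1.030352 − 1000 = 994.598 − 1000 = -5.40‰

-5.4‰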